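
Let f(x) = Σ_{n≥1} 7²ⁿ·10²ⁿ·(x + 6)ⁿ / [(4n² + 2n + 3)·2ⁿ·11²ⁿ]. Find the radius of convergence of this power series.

R = 121/2450

Ratio test: |a_{n+1}/a_n| = [(4n² + 2n + 3)/(4(n+1)² + 2(n+1) + 3)] · 49·100/(2·121) → 2450/121 as n → ∞.
Convergence for |x + 6| · 2450/121 < 1, i.e. |x + 6| < 121/2450. So R = 121/2450.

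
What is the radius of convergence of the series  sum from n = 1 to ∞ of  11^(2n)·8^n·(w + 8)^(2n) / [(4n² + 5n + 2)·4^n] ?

R = √2/22

By the ratio test, |a_{n+1}/a_n| = [(4n² + 5n + 2)/(4(n+1)² + 5(n+1) + 2)] · 121·8/4 → 242.
Writing y = (w + 8)², the series in y has radius 1/242, so |w + 8| < √(1/242) and R = √2/22.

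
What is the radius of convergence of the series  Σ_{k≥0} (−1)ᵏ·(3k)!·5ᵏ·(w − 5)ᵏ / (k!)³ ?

R = 1/135

By the ratio test, |a_{k+1}/a_k| = (3k+1)·(3k+2)·(3k+3)/(k+1)³ · 5 → 135.
Hence the series converges for |w − 5| < 1/(135) = 1/135, so the radius of convergence is 1/135.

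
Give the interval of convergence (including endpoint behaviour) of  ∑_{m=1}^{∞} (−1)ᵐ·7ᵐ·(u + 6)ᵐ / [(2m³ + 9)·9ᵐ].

[-51/7, -33/7]

The ratio of consecutive coefficients is [(2m³ + 9)/(2(m+1)³ + 9)] · 7/9 → 7/9.
Thus R = 1/(7/9) = 9/7.
When u = -33/7, absolute convergence follows by limit comparison with Σ 1/m³.
Check u = -51/7: the terms are on the order of 1/m³, so the series converges absolutely by comparison with the p-series (p = 3 > 1).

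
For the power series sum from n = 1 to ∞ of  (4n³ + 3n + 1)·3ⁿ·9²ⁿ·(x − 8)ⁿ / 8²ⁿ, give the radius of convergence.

R = 64/243

By the ratio test, |a_{n+1}/a_n| = [(4(n+1)³ + 3(n+1) + 1)/(4n³ + 3n + 1)] · 3·81/64 → 243/64.
Thus R = 1/(243/64) = 64/243.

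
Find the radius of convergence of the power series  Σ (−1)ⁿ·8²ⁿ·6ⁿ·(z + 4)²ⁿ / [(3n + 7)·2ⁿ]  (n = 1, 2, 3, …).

The ratio of consecutive coefficients is [(3n + 7)/(3(n+1) + 7)] · 64·6/2 → 192.
Since the exponent of (z + 4) increases by 2 each term, convergence requires |z + 4|² < 1/192, hence R = √3/24.

R = √3/24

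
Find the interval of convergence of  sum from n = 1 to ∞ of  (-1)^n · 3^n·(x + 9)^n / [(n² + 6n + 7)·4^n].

Ratio test: |a_{n+1}/a_n| = [(n² + 6n + 7)/((n+1)² + 6(n+1) + 7)] · 3/4 → 3/4 as n → ∞.
Convergence for |x + 9| · 3/4 < 1, i.e. |x + 9| < 4/3. So R = 4/3.
Endpoint x = -23/3: the terms are on the order of 1/n², so the series converges absolutely by comparison with the p-series (p = 2 > 1).
Endpoint x = -31/3: the series is dominated by a constant times Σ 1/n², which converges (p = 2 > 1).

[-31/3, -23/3]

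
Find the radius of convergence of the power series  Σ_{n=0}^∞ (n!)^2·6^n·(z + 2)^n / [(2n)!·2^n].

R = 4/3

Apply the ratio test: |a_{n+1}| / |a_n| = (n+1)²/[(2n+1)·(2n+2)] · 6/2, which tends to 3/4 as n → ∞.
Convergence for |z + 2| · 3/4 < 1, i.e. |z + 2| < 4/3. So R = 4/3.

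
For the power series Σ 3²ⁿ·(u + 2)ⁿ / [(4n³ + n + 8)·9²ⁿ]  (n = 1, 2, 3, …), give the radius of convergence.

Ratio test: |a_{n+1}/a_n| = [(4n³ + n + 8)/(4(n+1)³ + (n+1) + 8)] · 9/81 → 1/9 as n → ∞.
Thus R = 1/(1/9) = 9.

R = 9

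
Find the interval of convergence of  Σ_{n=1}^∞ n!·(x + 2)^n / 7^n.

Apply the ratio test: |a_{n+1}| / |a_n| = (n+1) · 1/7, which tends to ∞ as n → ∞.
The ratio grows without bound, so the series diverges whenever (x + 2) ≠ 0; it converges only at x = -2. R = 0.

{-2}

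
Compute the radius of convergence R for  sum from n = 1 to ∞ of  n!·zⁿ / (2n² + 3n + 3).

Ratio test: |a_{n+1}/a_n| = (n+1) · (2n² + 3n + 3)/(2(n+1)² + 3(n+1) + 3) → ∞ as n → ∞.
The ratio grows without bound, so the series diverges whenever z ≠ 0; it converges only at z = 0. R = 0.

R = 0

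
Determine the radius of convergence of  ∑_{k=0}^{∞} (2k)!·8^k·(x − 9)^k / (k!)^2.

R = 1/32

Apply the ratio test: |a_{k+1}| / |a_k| = (2k+1)·(2k+2)/(k+1)² · 8, which tends to 32 as k → ∞.
Thus R = 1/(32) = 1/32.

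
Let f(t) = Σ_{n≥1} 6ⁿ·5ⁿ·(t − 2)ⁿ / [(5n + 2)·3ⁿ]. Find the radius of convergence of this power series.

Ratio test: |a_{n+1}/a_n| = [(5n + 2)/(5(n+1) + 2)] · 6·5/3 → 10 as n → ∞.
Convergence for |t − 2| · 10 < 1, i.e. |t − 2| < 1/10. So R = 1/10.

R = 1/10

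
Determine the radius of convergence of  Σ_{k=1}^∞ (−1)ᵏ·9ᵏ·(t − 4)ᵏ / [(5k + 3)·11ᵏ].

Apply the ratio test: |a_{k+1}| / |a_k| = [(5k + 3)/(5(k+1) + 3)] · 9/11, which tends to 9/11 as k → ∞.
Convergence for |t − 4| · 9/11 < 1, i.e. |t − 4| < 11/9. So R = 11/9.

R = 11/9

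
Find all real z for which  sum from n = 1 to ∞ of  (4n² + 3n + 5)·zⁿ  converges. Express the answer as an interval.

(-1, 1)

By the ratio test, |a_{n+1}/a_n| = (4(n+1)² + 3(n+1) + 5)/(4n² + 3n + 5) → 1.
Convergence for |z| < 1, so R = 1.
When z = 1, the terms have absolute value of order n², which does not tend to 0, so the series diverges by the divergence test.
At z = -1: the terms do not tend to 0, so the series diverges.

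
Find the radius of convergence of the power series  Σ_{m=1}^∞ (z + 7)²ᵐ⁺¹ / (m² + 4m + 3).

By the ratio test, |a_{m+1}/a_m| = (m² + 4m + 3)/((m+1)² + 4(m+1) + 3) → 1.
Since the exponent of (z + 7) increases by 2 each term, convergence requires |z + 7|² < 1, hence R = 1.

R = 1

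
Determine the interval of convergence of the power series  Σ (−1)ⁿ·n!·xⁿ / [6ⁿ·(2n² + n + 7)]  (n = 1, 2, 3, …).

{0}

Apply the ratio test: |a_{n+1}| / |a_n| = (n+1) · 1/6 · (2n² + n + 7)/(2(n+1)² + (n+1) + 7), which tends to ∞ as n → ∞.
Since the ratio → ∞, the series diverges for every x ≠ 0, and R = 0.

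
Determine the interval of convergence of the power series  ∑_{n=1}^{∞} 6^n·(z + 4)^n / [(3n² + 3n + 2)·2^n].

By the ratio test, |a_{n+1}/a_n| = [(3n² + 3n + 2)/(3(n+1)² + 3(n+1) + 2)] · 6/2 → 3.
Thus R = 1/(3) = 1/3.
When z = -11/3, the series is dominated by a constant times Σ 1/n², which converges (p = 2 > 1).
Endpoint z = -13/3: the terms are on the order of 1/n², so the series converges absolutely by comparison with the p-series (p = 2 > 1).

[-13/3, -11/3]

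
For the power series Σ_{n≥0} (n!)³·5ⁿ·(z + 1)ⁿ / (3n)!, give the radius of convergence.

R = 27/5

By the ratio test, |a_{n+1}/a_n| = (n+1)³/[(3n+1)·(3n+2)·(3n+3)] · 5 → 5/27.
The series converges when 5/27 · |z + 1| < 1, giving R = 27/5.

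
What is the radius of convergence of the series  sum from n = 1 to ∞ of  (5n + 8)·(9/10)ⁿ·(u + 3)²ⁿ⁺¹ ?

R = √10/3

By the ratio test, |a_{n+1}/a_n| = [(5(n+1) + 8)/(5n + 8)] · 9/10 → 9/10.
Since the exponent of (u + 3) increases by 2 each term, convergence requires |u + 3|² < 10/9, hence R = √10/3.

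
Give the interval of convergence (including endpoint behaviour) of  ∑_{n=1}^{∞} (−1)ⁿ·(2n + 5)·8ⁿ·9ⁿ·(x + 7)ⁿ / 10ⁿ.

Ratio test: |a_{n+1}/a_n| = [(2(n+1) + 5)/(2n + 5)] · 8·9/10 → 36/5 as n → ∞.
Convergence for |x + 7| · 36/5 < 1, i.e. |x + 7| < 5/36. So R = 5/36.
When x = -247/36, the terms do not tend to 0, so the series diverges.
When x = -257/36, the terms do not tend to 0, so the series diverges.

(-257/36, -247/36)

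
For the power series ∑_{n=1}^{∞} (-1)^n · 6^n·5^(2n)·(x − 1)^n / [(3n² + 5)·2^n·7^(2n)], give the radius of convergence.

By the ratio test, |a_{n+1}/a_n| = [(3n² + 5)/(3(n+1)² + 5)] · 6·25/(2·49) → 75/49.
Hence the series converges for |x − 1| < 1/(75/49) = 49/75, so the radius of convergence is 49/75.

R = 49/75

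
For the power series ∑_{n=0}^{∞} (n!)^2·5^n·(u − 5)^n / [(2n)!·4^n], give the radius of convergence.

R = 16/5

By the ratio test, |a_{n+1}/a_n| = (n+1)²/[(2n+1)·(2n+2)] · 5/4 → 5/16.
Thus R = 1/(5/16) = 16/5.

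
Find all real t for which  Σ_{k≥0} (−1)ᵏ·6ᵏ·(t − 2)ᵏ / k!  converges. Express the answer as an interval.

(−∞, ∞)

Ratio test: |a_{k+1}/a_k| = 6 · 1/(k+1) → 0 as k → ∞.
Since the limit is 0 < 1 for every t, the series converges on all of ℝ and R = ∞.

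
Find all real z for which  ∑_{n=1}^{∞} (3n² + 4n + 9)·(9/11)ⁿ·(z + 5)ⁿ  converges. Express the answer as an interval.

(-56/9, -34/9)

The ratio of consecutive coefficients is [(3(n+1)² + 4(n+1) + 9)/(3n² + 4n + 9)] · 9/11 → 9/11.
Thus R = 1/(9/11) = 11/9.
When z = -34/9, the n-th term does not approach 0; divergence by the term test.
When z = -56/9, the terms do not tend to 0, so the series diverges.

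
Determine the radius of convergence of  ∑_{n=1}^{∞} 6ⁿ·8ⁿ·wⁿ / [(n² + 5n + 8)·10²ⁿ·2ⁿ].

The ratio of consecutive coefficients is [(n² + 5n + 8)/((n+1)² + 5(n+1) + 8)] · 6·8/(100·2) → 6/25.
The series converges when 6/25 · |w| < 1, giving R = 25/6.

R = 25/6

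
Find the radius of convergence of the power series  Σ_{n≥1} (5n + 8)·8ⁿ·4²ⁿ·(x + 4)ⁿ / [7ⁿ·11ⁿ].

R = 77/128

Apply the ratio test: |a_{n+1}| / |a_n| = [(5(n+1) + 8)/(5n + 8)] · 8·16/(7·11), which tends to 128/77 as n → ∞.
Hence the series converges for |x + 4| < 1/(128/77) = 77/128, so the radius of convergence is 77/128.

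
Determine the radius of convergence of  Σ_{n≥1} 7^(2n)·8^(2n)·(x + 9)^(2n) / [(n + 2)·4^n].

By the ratio test, |a_{n+1}/a_n| = [(n + 2)/((n+1) + 2)] · 49·64/4 → 784.
Since the exponent of (x + 9) increases by 2 each term, convergence requires |x + 9|² < 1/784, hence R = 1/28.

R = 1/28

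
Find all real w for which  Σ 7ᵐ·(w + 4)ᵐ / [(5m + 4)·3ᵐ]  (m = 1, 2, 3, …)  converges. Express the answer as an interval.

By the ratio test, |a_{m+1}/a_m| = [(5m + 4)/(5(m+1) + 4)] · 7/3 → 7/3.
Thus R = 1/(7/3) = 3/7.
Check w = -25/7: comparison with the harmonic series Σ 1/m shows the series diverges.
Check w = -31/7: the terms alternate in sign and decrease monotonically to 0 in absolute value (size ~ c/m), so the alternating series test gives convergence.

[-31/7, -25/7)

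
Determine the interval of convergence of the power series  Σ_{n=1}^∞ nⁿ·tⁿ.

{0}

By the Cauchy root test, |a_n|^(1/n) = n → ∞.
Since the n-th root of |a_n| is unbounded, the series converges only at t = 0; R = 0.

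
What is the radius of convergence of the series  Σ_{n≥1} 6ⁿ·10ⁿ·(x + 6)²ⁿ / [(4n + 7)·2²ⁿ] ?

R = √15/15

Apply the ratio test: |a_{n+1}| / |a_n| = [(4n + 7)/(4(n+1) + 7)] · 6·10/4, which tends to 15 as n → ∞.
Since the exponent of (x + 6) increases by 2 each term, convergence requires |x + 6|² < 1/15, hence R = √15/15.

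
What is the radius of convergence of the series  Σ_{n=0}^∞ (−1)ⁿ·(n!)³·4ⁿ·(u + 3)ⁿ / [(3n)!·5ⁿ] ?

R = 135/4

Ratio test: |a_{n+1}/a_n| = (n+1)³/[(3n+1)·(3n+2)·(3n+3)] · 4/5 → 4/135 as n → ∞.
Hence the series converges for |u + 3| < 1/(4/135) = 135/4, so the radius of convergence is 135/4.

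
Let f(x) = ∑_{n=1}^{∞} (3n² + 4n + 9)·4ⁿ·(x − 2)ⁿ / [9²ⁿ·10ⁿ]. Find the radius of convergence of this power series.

Ratio test: |a_{n+1}/a_n| = [(3(n+1)² + 4(n+1) + 9)/(3n² + 4n + 9)] · 4/(81·10) → 2/405 as n → ∞.
The series converges when 2/405 · |x − 2| < 1, giving R = 405/2.

R = 405/2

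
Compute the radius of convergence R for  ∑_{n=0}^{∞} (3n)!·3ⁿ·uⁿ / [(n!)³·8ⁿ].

R = 8/81

Ratio test: |a_{n+1}/a_n| = (3n+1)·(3n+2)·(3n+3)/(n+1)³ · 3/8 → 81/8 as n → ∞.
Hence the series converges for |u| < 1/(81/8) = 8/81, so the radius of convergence is 8/81.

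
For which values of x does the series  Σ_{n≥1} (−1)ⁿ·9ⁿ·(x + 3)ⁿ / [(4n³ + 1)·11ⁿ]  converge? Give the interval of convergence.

Apply the ratio test: |a_{n+1}| / |a_n| = [(4n³ + 1)/(4(n+1)³ + 1)] · 9/11, which tends to 9/11 as n → ∞.
The series converges when 9/11 · |x + 3| < 1, giving R = 11/9.
Endpoint x = -16/9: absolute convergence follows by limit comparison with Σ 1/n³.
When x = -38/9, the terms are on the order of 1/n³, so the series converges absolutely by comparison with the p-series (p = 3 > 1).

[-38/9, -16/9]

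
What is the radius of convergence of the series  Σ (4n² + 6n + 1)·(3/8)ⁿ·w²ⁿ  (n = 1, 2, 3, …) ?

R = 2√6/3

The ratio of consecutive coefficients is [(4(n+1)² + 6(n+1) + 1)/(4n² + 6n + 1)] · 3/8 → 3/8.
Successive powers of w differ by 2, so the series converges when |w|² · 3/8 < 1, i.e. |w| < √(8/3). So R = 2√6/3.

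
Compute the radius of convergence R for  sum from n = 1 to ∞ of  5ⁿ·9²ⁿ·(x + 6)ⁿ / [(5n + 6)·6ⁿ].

R = 2/135

By the ratio test, |a_{n+1}/a_n| = [(5n + 6)/(5(n+1) + 6)] · 5·81/6 → 135/2.
Thus R = 1/(135/2) = 2/135.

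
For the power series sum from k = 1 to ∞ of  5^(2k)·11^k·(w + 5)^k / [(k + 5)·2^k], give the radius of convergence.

R = 2/275

By the ratio test, |a_{k+1}/a_k| = [(k + 5)/((k+1) + 5)] · 25·11/2 → 275/2.
Hence the series converges for |w + 5| < 1/(275/2) = 2/275, so the radius of convergence is 2/275.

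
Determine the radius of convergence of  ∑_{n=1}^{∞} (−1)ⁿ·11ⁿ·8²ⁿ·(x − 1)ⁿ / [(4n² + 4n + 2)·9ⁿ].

R = 9/704

The ratio of consecutive coefficients is [(4n² + 4n + 2)/(4(n+1)² + 4(n+1) + 2)] · 11·64/9 → 704/9.
Thus R = 1/(704/9) = 9/704.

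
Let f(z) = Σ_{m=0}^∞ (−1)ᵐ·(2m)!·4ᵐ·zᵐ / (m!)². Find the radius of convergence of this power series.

R = 1/16

Ratio test: |a_{m+1}/a_m| = (2m+1)·(2m+2)/(m+1)² · 4 → 16 as m → ∞.
Thus R = 1/(16) = 1/16.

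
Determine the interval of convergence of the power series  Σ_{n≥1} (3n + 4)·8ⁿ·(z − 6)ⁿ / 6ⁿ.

(21/4, 27/4)

The ratio of consecutive coefficients is [(3(n+1) + 4)/(3n + 4)] · 8/6 → 4/3.
Hence the series converges for |z − 6| < 1/(4/3) = 3/4, so the radius of convergence is 3/4.
Check z = 27/4: the terms have absolute value of order n, which does not tend to 0, so the series diverges by the divergence test.
At z = 21/4: the terms do not tend to 0, so the series diverges.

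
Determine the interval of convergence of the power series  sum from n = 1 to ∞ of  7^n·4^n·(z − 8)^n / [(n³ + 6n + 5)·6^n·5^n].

[97/14, 127/14]

The ratio of consecutive coefficients is [(n³ + 6n + 5)/((n+1)³ + 6(n+1) + 5)] · 7·4/(6·5) → 14/15.
The series converges when 14/15 · |z − 8| < 1, giving R = 15/14.
When z = 127/14, the series is dominated by a constant times Σ 1/n³, which converges (p = 3 > 1).
When z = 97/14, absolute convergence follows by limit comparison with Σ 1/n³.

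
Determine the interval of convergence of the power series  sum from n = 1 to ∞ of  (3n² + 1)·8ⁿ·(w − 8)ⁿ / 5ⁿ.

(59/8, 69/8)

By the ratio test, |a_{n+1}/a_n| = [(3(n+1)² + 1)/(3n² + 1)] · 8/5 → 8/5.
The series converges when 8/5 · |w − 8| < 1, giving R = 5/8.
When w = 69/8, the terms do not tend to 0, so the series diverges.
Check w = 59/8: the terms have absolute value of order n², which does not tend to 0, so the series diverges by the divergence test.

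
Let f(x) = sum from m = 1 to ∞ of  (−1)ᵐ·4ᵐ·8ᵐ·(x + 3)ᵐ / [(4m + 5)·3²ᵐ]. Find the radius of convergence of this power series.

The ratio of consecutive coefficients is [(4m + 5)/(4(m+1) + 5)] · 4·8/9 → 32/9.
Thus R = 1/(32/9) = 9/32.

R = 9/32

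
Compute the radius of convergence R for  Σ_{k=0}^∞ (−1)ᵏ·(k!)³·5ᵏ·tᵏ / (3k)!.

Ratio test: |a_{k+1}/a_k| = (k+1)³/[(3k+1)·(3k+2)·(3k+3)] · 5 → 5/27 as k → ∞.
Hence the series converges for |t| < 1/(5/27) = 27/5, so the radius of convergence is 27/5.

R = 27/5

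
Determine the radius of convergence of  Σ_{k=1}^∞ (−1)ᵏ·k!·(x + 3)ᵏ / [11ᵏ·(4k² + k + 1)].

R = 0

Apply the ratio test: |a_{k+1}| / |a_k| = (k+1) · 1/11 · (4k² + k + 1)/(4(k+1)² + (k+1) + 1), which tends to ∞ as k → ∞.
The terms grow without bound for any (x + 3) ≠ 0, so R = 0 (convergence only at x = -3).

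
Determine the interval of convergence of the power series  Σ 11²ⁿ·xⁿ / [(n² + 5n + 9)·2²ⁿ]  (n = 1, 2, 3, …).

Apply the ratio test: |a_{n+1}| / |a_n| = [(n² + 5n + 9)/((n+1)² + 5(n+1) + 9)] · 121/4, which tends to 121/4 as n → ∞.
Convergence for |x| · 121/4 < 1, i.e. |x| < 4/121. So R = 4/121.
Check x = 4/121: absolute convergence follows by limit comparison with Σ 1/n².
At x = -4/121: absolute convergence follows by limit comparison with Σ 1/n².

[-4/121, 4/121]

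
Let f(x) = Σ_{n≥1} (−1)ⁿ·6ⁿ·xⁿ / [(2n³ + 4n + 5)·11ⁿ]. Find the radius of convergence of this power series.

R = 11/6

Ratio test: |a_{n+1}/a_n| = [(2n³ + 4n + 5)/(2(n+1)³ + 4(n+1) + 5)] · 6/11 → 6/11 as n → ∞.
Thus R = 1/(6/11) = 11/6.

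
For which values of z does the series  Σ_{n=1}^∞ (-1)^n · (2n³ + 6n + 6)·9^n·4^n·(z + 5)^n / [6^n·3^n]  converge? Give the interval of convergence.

The ratio of consecutive coefficients is [(2(n+1)³ + 6(n+1) + 6)/(2n³ + 6n + 6)] · 9·4/(6·3) → 2.
Hence the series converges for |z + 5| < 1/(2) = 1/2, so the radius of convergence is 1/2.
Endpoint z = -9/2: the terms do not tend to 0, so the series diverges.
Endpoint z = -11/2: the n-th term does not approach 0; divergence by the term test.

(-11/2, -9/2)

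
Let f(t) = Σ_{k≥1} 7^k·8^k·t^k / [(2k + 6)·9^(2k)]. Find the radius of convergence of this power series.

By the ratio test, |a_{k+1}/a_k| = [(2k + 6)/(2(k+1) + 6)] · 7·8/81 → 56/81.
Convergence for |t| · 56/81 < 1, i.e. |t| < 81/56. So R = 81/56.

R = 81/56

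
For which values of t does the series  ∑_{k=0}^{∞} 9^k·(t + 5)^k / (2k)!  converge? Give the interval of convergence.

(−∞, ∞)

The ratio of consecutive coefficients is 9 · 1/[(2k+1)·(2k+2)] → 0.
Since the limit is 0 < 1 for every t, the series converges on all of ℝ and R = ∞.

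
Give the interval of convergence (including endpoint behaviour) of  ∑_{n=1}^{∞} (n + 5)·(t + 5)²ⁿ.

Ratio test: |a_{n+1}/a_n| = ((n+1) + 5)/(n + 5) → 1 as n → ∞.
Writing y = (t + 5)², the series in y has radius 1, so |t + 5| < √(1) = 1 and R = 1.
At t = -4: the terms do not tend to 0, so the series diverges.
At t = -6: the terms have absolute value of order n, which does not tend to 0, so the series diverges by the divergence test.

(-6, -4)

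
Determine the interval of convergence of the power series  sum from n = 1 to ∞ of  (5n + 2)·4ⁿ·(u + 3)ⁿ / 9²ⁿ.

By the ratio test, |a_{n+1}/a_n| = [(5(n+1) + 2)/(5n + 2)] · 4/81 → 4/81.
Convergence for |u + 3| · 4/81 < 1, i.e. |u + 3| < 81/4. So R = 81/4.
Check u = 69/4: the terms have absolute value of order n, which does not tend to 0, so the series diverges by the divergence test.
Check u = -93/4: the n-th term does not approach 0; divergence by the term test.

(-93/4, 69/4)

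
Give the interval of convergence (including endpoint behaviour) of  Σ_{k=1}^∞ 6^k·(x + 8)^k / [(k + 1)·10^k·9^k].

Ratio test: |a_{k+1}/a_k| = [(k + 1)/((k+1) + 1)] · 6/(10·9) → 1/15 as k → ∞.
Convergence for |x + 8| · 1/15 < 1, i.e. |x + 8| < 15. So R = 15.
At x = 7: the terms behave like c/k; limit comparison with the harmonic series gives divergence.
When x = -23, the terms alternate in sign and decrease monotonically to 0 in absolute value (size ~ c/k), so the alternating series test gives convergence.

[-23, 7)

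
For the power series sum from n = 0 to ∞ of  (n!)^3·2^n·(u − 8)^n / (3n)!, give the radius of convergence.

Apply the ratio test: |a_{n+1}| / |a_n| = (n+1)³/[(3n+1)·(3n+2)·(3n+3)] · 2, which tends to 2/27 as n → ∞.
Thus R = 1/(2/27) = 27/2.

R = 27/2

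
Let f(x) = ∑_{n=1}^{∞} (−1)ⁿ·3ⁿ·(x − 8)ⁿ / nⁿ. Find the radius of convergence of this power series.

Root test: |a_n|^(1/n) = 3/n → 0.
Since the n-th root of |a_n| tends to 0, the series converges for all real x; R = ∞.

R = ∞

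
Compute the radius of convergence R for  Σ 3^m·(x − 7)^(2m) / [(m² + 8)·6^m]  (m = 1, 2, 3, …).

The ratio of consecutive coefficients is [(m² + 8)/((m+1)² + 8)] · 3/6 → 1/2.
Since the exponent of (x − 7) increases by 2 each term, convergence requires |x − 7|² < 2, hence R = √2.

R = √2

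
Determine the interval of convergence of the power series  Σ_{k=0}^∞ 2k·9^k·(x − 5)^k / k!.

The ratio of consecutive coefficients is 2(k+1)/2k · 9 · 1/(k+1) → 0.
The limit is 0, so the series converges for all x; R = ∞.

(−∞, ∞)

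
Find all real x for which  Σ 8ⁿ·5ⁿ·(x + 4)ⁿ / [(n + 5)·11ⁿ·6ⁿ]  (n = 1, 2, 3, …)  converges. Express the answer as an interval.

The ratio of consecutive coefficients is [(n + 5)/((n+1) + 5)] · 8·5/(11·6) → 20/33.
The series converges when 20/33 · |x + 4| < 1, giving R = 33/20.
Check x = -47/20: comparison with the harmonic series Σ 1/n shows the series diverges.
At x = -113/20: an alternating series whose terms decrease to 0 in absolute value, so it converges by the Leibniz criterion.

[-113/20, -47/20)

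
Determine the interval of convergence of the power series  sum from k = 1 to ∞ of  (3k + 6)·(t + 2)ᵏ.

(-3, -1)

The ratio of consecutive coefficients is (3(k+1) + 6)/(3k + 6) → 1.
Convergence for |t + 2| < 1, so R = 1.
At t = -1: the k-th term does not approach 0; divergence by the term test.
At t = -3: the terms do not tend to 0, so the series diverges.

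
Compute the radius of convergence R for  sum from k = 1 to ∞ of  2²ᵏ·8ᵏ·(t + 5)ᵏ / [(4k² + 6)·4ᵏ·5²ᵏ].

R = 25/8

Apply the ratio test: |a_{k+1}| / |a_k| = [(4k² + 6)/(4(k+1)² + 6)] · 4·8/(4·25), which tends to 8/25 as k → ∞.
The series converges when 8/25 · |t + 5| < 1, giving R = 25/8.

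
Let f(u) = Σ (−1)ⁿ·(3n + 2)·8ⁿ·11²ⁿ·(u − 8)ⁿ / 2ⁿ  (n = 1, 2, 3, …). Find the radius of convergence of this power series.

Apply the ratio test: |a_{n+1}| / |a_n| = [(3(n+1) + 2)/(3n + 2)] · 8·121/2, which tends to 484 as n → ∞.
Convergence for |u − 8| · 484 < 1, i.e. |u − 8| < 1/484. So R = 1/484.

R = 1/484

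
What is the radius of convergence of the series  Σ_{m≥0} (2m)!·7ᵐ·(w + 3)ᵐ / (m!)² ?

R = 1/28

Apply the ratio test: |a_{m+1}| / |a_m| = (2m+1)·(2m+2)/(m+1)² · 7, which tends to 28 as m → ∞.
The series converges when 28 · |w + 3| < 1, giving R = 1/28.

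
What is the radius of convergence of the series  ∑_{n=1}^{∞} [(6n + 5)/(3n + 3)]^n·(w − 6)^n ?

Root test: |a_n|^(1/n) = (6n + 5)/(3n + 3) → 2.
Convergence for |w − 6| · 2 < 1, i.e. |w − 6| < 1/2. So R = 1/2.

R = 1/2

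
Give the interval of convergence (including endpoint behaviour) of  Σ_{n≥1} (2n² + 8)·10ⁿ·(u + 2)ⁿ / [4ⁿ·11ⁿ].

(-32/5, 12/5)

By the ratio test, |a_{n+1}/a_n| = [(2(n+1)² + 8)/(2n² + 8)] · 10/(4·11) → 5/22.
Thus R = 1/(5/22) = 22/5.
When u = 12/5, the terms have absolute value of order n², which does not tend to 0, so the series diverges by the divergence test.
When u = -32/5, the terms have absolute value of order n², which does not tend to 0, so the series diverges by the divergence test.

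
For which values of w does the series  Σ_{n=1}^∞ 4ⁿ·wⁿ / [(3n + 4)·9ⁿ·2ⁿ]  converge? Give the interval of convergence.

Apply the ratio test: |a_{n+1}| / |a_n| = [(3n + 4)/(3(n+1) + 4)] · 4/(9·2), which tends to 2/9 as n → ∞.
The series converges when 2/9 · |w| < 1, giving R = 9/2.
When w = 9/2, the terms are asymptotic to a nonzero constant times 1/n, so the series diverges by limit comparison with Σ 1/n.
At w = -9/2: an alternating series whose terms decrease to 0 in absolute value, so it converges by the Leibniz criterion.

[-9/2, 9/2)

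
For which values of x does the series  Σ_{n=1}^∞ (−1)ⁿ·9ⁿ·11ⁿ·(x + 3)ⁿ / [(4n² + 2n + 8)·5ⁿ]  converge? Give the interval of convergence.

By the ratio test, |a_{n+1}/a_n| = [(4n² + 2n + 8)/(4(n+1)² + 2(n+1) + 8)] · 9·11/5 → 99/5.
Convergence for |x + 3| · 99/5 < 1, i.e. |x + 3| < 5/99. So R = 5/99.
Endpoint x = -292/99: the terms are on the order of 1/n², so the series converges absolutely by comparison with the p-series (p = 2 > 1).
At x = -302/99: the series is dominated by a constant times Σ 1/n², which converges (p = 2 > 1).

[-302/99, -292/99]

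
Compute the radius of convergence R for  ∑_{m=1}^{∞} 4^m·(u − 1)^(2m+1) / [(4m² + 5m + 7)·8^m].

Apply the ratio test: |a_{m+1}| / |a_m| = [(4m² + 5m + 7)/(4(m+1)² + 5(m+1) + 7)] · 4/8, which tends to 1/2 as m → ∞.
Writing y = (u − 1)², the series in y has radius 2, so |u − 1| < √(2) and R = √2.

R = √2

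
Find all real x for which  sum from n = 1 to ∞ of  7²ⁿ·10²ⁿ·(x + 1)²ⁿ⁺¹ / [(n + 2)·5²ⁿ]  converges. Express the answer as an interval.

(-15/14, -13/14)

Ratio test: |a_{n+1}/a_n| = [(n + 2)/((n+1) + 2)] · 49·100/25 → 196 as n → ∞.
Since the exponent of (x + 1) increases by 2 each term, convergence requires |x + 1|² < 1/196, hence R = 1/14.
At x = -13/14: comparison with the harmonic series Σ 1/n shows the series diverges.
When x = -15/14, comparison with the harmonic series Σ 1/n shows the series diverges.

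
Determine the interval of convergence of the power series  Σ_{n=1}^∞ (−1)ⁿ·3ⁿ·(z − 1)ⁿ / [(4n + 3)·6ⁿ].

By the ratio test, |a_{n+1}/a_n| = [(4n + 3)/(4(n+1) + 3)] · 3/6 → 1/2.
Convergence for |z − 1| · 1/2 < 1, i.e. |z − 1| < 2. So R = 2.
Endpoint z = 3: the terms alternate in sign and decrease monotonically to 0 in absolute value (size ~ c/n), so the alternating series test gives convergence.
Endpoint z = -1: comparison with the harmonic series Σ 1/n shows the series diverges.

(-1, 3]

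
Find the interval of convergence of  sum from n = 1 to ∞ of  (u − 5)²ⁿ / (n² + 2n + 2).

Ratio test: |a_{n+1}/a_n| = (n² + 2n + 2)/((n+1)² + 2(n+1) + 2) → 1 as n → ∞.
Writing y = (u − 5)², the series in y has radius 1, so |u − 5| < √(1) = 1 and R = 1.
Check u = 6: the series is dominated by a constant times Σ 1/n², which converges (p = 2 > 1).
At u = 4: the terms are on the order of 1/n², so the series converges absolutely by comparison with the p-series (p = 2 > 1).

[4, 6]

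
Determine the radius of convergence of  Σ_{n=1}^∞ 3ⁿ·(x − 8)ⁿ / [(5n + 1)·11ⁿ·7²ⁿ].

The ratio of consecutive coefficients is [(5n + 1)/(5(n+1) + 1)] · 3/(11·49) → 3/539.
Thus R = 1/(3/539) = 539/3.

R = 539/3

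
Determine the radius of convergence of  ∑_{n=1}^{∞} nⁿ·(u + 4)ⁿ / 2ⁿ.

R = 0

By the Cauchy root test, |a_n|^(1/n) = n/2 → ∞.
The root grows without bound, so R = 0 (convergence only at u = -4).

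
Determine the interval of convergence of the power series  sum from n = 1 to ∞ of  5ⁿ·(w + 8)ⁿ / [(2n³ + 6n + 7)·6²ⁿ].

Ratio test: |a_{n+1}/a_n| = [(2n³ + 6n + 7)/(2(n+1)³ + 6(n+1) + 7)] · 5/36 → 5/36 as n → ∞.
Thus R = 1/(5/36) = 36/5.
Endpoint w = -4/5: the series is dominated by a constant times Σ 1/n³, which converges (p = 3 > 1).
Endpoint w = -76/5: absolute convergence follows by limit comparison with Σ 1/n³.

[-76/5, -4/5]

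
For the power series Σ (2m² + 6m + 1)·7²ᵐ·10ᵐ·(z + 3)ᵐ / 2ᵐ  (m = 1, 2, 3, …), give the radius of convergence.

By the ratio test, |a_{m+1}/a_m| = [(2(m+1)² + 6(m+1) + 1)/(2m² + 6m + 1)] · 49·10/2 → 245.
Hence the series converges for |z + 3| < 1/(245) = 1/245, so the radius of convergence is 1/245.

R = 1/245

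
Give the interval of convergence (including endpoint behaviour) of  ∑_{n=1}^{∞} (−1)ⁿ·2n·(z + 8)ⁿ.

(-9, -7)

Ratio test: |a_{n+1}/a_n| = 2(n+1)/2n → 1 as n → ∞.
So the series converges when |z + 8| < 1 and diverges when |z + 8| > 1; R = 1.
Check z = -7: the n-th term does not approach 0; divergence by the term test.
At z = -9: the terms have absolute value of order n, which does not tend to 0, so the series diverges by the divergence test.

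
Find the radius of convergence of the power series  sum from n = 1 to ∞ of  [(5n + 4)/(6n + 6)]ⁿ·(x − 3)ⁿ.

R = 6/5

By the Cauchy root test, |a_n|^(1/n) = (5n + 4)/(6n + 6) → 5/6.
Convergence for |x − 3| · 5/6 < 1, i.e. |x − 3| < 6/5. So R = 6/5.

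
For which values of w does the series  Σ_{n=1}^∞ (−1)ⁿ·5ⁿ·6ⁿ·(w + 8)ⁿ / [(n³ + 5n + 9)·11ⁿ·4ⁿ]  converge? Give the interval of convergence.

Ratio test: |a_{n+1}/a_n| = [(n³ + 5n + 9)/((n+1)³ + 5(n+1) + 9)] · 5·6/(11·4) → 15/22 as n → ∞.
Hence the series converges for |w + 8| < 1/(15/22) = 22/15, so the radius of convergence is 22/15.
At w = -98/15: the series is dominated by a constant times Σ 1/n³, which converges (p = 3 > 1).
Endpoint w = -142/15: the terms are on the order of 1/n³, so the series converges absolutely by comparison with the p-series (p = 3 > 1).

[-142/15, -98/15]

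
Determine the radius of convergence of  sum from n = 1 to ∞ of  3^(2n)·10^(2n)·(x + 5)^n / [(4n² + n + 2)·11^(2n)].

R = 121/900

By the ratio test, |a_{n+1}/a_n| = [(4n² + n + 2)/(4(n+1)² + (n+1) + 2)] · 9·100/121 → 900/121.
Convergence for |x + 5| · 900/121 < 1, i.e. |x + 5| < 121/900. So R = 121/900.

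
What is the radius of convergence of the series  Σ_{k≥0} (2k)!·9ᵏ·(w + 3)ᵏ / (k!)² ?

R = 1/36

Ratio test: |a_{k+1}/a_k| = (2k+1)·(2k+2)/(k+1)² · 9 → 36 as k → ∞.
Hence the series converges for |w + 3| < 1/(36) = 1/36, so the radius of convergence is 1/36.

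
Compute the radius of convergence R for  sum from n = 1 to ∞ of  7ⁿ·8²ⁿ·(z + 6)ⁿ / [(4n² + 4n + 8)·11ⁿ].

R = 11/448

By the ratio test, |a_{n+1}/a_n| = [(4n² + 4n + 8)/(4(n+1)² + 4(n+1) + 8)] · 7·64/11 → 448/11.
Convergence for |z + 6| · 448/11 < 1, i.e. |z + 6| < 11/448. So R = 11/448.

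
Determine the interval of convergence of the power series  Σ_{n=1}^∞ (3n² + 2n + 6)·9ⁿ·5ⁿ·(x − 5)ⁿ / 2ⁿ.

(223/45, 227/45)

Ratio test: |a_{n+1}/a_n| = [(3(n+1)² + 2(n+1) + 6)/(3n² + 2n + 6)] · 9·5/2 → 45/2 as n → ∞.
The series converges when 45/2 · |x − 5| < 1, giving R = 2/45.
At x = 227/45: the terms have absolute value of order n², which does not tend to 0, so the series diverges by the divergence test.
When x = 223/45, the terms have absolute value of order n², which does not tend to 0, so the series diverges by the divergence test.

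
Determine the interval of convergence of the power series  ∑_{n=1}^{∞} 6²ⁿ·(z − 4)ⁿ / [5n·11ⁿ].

[133/36, 155/36)

The ratio of consecutive coefficients is [5n/5(n+1)] · 36/11 → 36/11.
Convergence for |z − 4| · 36/11 < 1, i.e. |z − 4| < 11/36. So R = 11/36.
Check z = 155/36: the terms are asymptotic to a nonzero constant times 1/n, so the series diverges by limit comparison with Σ 1/n.
At z = 133/36: an alternating series whose terms decrease to 0 in absolute value, so it converges by the Leibniz criterion.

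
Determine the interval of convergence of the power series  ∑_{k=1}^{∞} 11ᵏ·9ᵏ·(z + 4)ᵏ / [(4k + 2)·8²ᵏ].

[-460/99, -332/99)

Apply the ratio test: |a_{k+1}| / |a_k| = [(4k + 2)/(4(k+1) + 2)] · 11·9/64, which tends to 99/64 as k → ∞.
The series converges when 99/64 · |z + 4| < 1, giving R = 64/99.
At z = -332/99: the terms are asymptotic to a nonzero constant times 1/k, so the series diverges by limit comparison with Σ 1/k.
When z = -460/99, an alternating series whose terms decrease to 0 in absolute value, so it converges by the Leibniz criterion.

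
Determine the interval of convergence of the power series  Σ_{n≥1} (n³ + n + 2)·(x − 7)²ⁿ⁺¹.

(6, 8)

Apply the ratio test: |a_{n+1}| / |a_n| = ((n+1)³ + (n+1) + 2)/(n³ + n + 2), which tends to 1 as n → ∞.
Successive powers of (x − 7) differ by 2, so the series converges when |x − 7|² · 1 < 1, i.e. |x − 7| < √(1) = 1. So R = 1.
When x = 8, the terms have absolute value of order n³, which does not tend to 0, so the series diverges by the divergence test.
Endpoint x = 6: the terms have absolute value of order n³, which does not tend to 0, so the series diverges by the divergence test.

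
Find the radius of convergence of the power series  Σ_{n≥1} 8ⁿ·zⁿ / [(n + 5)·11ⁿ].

Ratio test: |a_{n+1}/a_n| = [(n + 5)/((n+1) + 5)] · 8/11 → 8/11 as n → ∞.
Thus R = 1/(8/11) = 11/8.

R = 11/8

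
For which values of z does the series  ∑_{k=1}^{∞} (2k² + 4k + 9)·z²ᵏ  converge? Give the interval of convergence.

Apply the ratio test: |a_{k+1}| / |a_k| = (2(k+1)² + 4(k+1) + 9)/(2k² + 4k + 9), which tends to 1 as k → ∞.
Successive powers of z differ by 2, so the series converges when |z|² · 1 < 1, i.e. |z| < √(1) = 1. So R = 1.
Check z = 1: the k-th term does not approach 0; divergence by the term test.
At z = -1: the k-th term does not approach 0; divergence by the term test.

(-1, 1)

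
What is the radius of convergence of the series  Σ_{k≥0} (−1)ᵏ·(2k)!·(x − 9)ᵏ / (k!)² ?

R = 1/4

Apply the ratio test: |a_{k+1}| / |a_k| = (2k+1)·(2k+2)/(k+1)², which tends to 4 as k → ∞.
Thus R = 1/(4) = 1/4.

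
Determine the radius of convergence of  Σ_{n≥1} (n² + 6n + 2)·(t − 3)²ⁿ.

Apply the ratio test: |a_{n+1}| / |a_n| = ((n+1)² + 6(n+1) + 2)/(n² + 6n + 2), which tends to 1 as n → ∞.
Writing y = (t − 3)², the series in y has radius 1, so |t − 3| < √(1) = 1 and R = 1.

R = 1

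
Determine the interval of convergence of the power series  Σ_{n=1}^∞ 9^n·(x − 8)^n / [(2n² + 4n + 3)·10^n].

[62/9, 82/9]

The ratio of consecutive coefficients is [(2n² + 4n + 3)/(2(n+1)² + 4(n+1) + 3)] · 9/10 → 9/10.
The series converges when 9/10 · |x − 8| < 1, giving R = 10/9.
Check x = 82/9: absolute convergence follows by limit comparison with Σ 1/n².
When x = 62/9, the terms are on the order of 1/n², so the series converges absolutely by comparison with the p-series (p = 2 > 1).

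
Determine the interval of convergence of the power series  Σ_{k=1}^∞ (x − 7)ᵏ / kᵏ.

Root test: |a_k|^(1/k) = 1/k → 0.
The limit is 0 for every x, so R = ∞.

(−∞, ∞)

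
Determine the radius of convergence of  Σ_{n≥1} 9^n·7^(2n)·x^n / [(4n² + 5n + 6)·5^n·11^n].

Ratio test: |a_{n+1}/a_n| = [(4n² + 5n + 6)/(4(n+1)² + 5(n+1) + 6)] · 9·49/(5·11) → 441/55 as n → ∞.
Convergence for |x| · 441/55 < 1, i.e. |x| < 55/441. So R = 55/441.

R = 55/441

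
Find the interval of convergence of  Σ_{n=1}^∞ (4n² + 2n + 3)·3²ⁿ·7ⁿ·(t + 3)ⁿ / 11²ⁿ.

Apply the ratio test: |a_{n+1}| / |a_n| = [(4(n+1)² + 2(n+1) + 3)/(4n² + 2n + 3)] · 9·7/121, which tends to 63/121 as n → ∞.
The series converges when 63/121 · |t + 3| < 1, giving R = 121/63.
Check t = -68/63: the terms do not tend to 0, so the series diverges.
At t = -310/63: the n-th term does not approach 0; divergence by the term test.

(-310/63, -68/63)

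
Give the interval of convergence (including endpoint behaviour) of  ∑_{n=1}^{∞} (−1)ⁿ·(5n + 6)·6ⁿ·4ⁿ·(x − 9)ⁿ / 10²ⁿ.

By the ratio test, |a_{n+1}/a_n| = [(5(n+1) + 6)/(5n + 6)] · 6·4/100 → 6/25.
Hence the series converges for |x − 9| < 1/(6/25) = 25/6, so the radius of convergence is 25/6.
When x = 79/6, the terms have absolute value of order n, which does not tend to 0, so the series diverges by the divergence test.
When x = 29/6, the terms do not tend to 0, so the series diverges.

(29/6, 79/6)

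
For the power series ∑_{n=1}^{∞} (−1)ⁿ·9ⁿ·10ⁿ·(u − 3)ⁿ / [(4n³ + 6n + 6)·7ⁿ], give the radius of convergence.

Apply the ratio test: |a_{n+1}| / |a_n| = [(4n³ + 6n + 6)/(4(n+1)³ + 6(n+1) + 6)] · 9·10/7, which tends to 90/7 as n → ∞.
Hence the series converges for |u − 3| < 1/(90/7) = 7/90, so the radius of convergence is 7/90.

R = 7/90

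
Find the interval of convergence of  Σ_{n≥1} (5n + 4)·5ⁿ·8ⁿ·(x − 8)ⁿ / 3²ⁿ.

(311/40, 329/40)

By the ratio test, |a_{n+1}/a_n| = [(5(n+1) + 4)/(5n + 4)] · 5·8/9 → 40/9.
Thus R = 1/(40/9) = 9/40.
When x = 329/40, the n-th term does not approach 0; divergence by the term test.
Endpoint x = 311/40: the n-th term does not approach 0; divergence by the term test.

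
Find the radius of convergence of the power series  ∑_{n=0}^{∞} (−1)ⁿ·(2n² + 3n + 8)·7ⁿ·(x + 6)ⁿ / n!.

R = ∞

Ratio test: |a_{n+1}/a_n| = (2(n+1)² + 3(n+1) + 8)/(2n² + 3n + 8) · 7 · 1/(n+1) → 0 as n → ∞.
The ratio tends to 0 regardless of x, hence R = ∞.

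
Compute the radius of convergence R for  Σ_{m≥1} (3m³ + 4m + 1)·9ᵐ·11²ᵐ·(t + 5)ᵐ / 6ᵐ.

Ratio test: |a_{m+1}/a_m| = [(3(m+1)³ + 4(m+1) + 1)/(3m³ + 4m + 1)] · 9·121/6 → 363/2 as m → ∞.
Hence the series converges for |t + 5| < 1/(363/2) = 2/363, so the radius of convergence is 2/363.

R = 2/363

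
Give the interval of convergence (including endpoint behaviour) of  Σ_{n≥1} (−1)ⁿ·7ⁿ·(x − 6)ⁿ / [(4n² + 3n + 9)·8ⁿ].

The ratio of consecutive coefficients is [(4n² + 3n + 9)/(4(n+1)² + 3(n+1) + 9)] · 7/8 → 7/8.
Convergence for |x − 6| · 7/8 < 1, i.e. |x − 6| < 8/7. So R = 8/7.
Check x = 50/7: the terms are on the order of 1/n², so the series converges absolutely by comparison with the p-series (p = 2 > 1).
At x = 34/7: the series is dominated by a constant times Σ 1/n², which converges (p = 2 > 1).

[34/7, 50/7]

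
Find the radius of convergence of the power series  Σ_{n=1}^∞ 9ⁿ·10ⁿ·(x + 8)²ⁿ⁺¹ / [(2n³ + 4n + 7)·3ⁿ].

R = √30/30

By the ratio test, |a_{n+1}/a_n| = [(2n³ + 4n + 7)/(2(n+1)³ + 4(n+1) + 7)] · 9·10/3 → 30.
Writing y = (x + 8)², the series in y has radius 1/30, so |x + 8| < √(1/30) and R = √30/30.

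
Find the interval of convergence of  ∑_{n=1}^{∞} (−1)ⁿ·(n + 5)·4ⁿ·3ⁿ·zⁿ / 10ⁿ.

(-5/6, 5/6)

Ratio test: |a_{n+1}/a_n| = [((n+1) + 5)/(n + 5)] · 4·3/10 → 6/5 as n → ∞.
The series converges when 6/5 · |z| < 1, giving R = 5/6.
At z = 5/6: the n-th term does not approach 0; divergence by the term test.
When z = -5/6, the terms have absolute value of order n, which does not tend to 0, so the series diverges by the divergence test.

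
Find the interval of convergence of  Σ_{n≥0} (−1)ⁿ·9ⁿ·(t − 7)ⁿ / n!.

Apply the ratio test: |a_{n+1}| / |a_n| = 9 · 1/(n+1), which tends to 0 as n → ∞.
The ratio tends to 0 regardless of t, hence R = ∞.

(−∞, ∞)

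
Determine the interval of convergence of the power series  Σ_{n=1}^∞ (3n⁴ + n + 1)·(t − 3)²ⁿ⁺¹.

The ratio of consecutive coefficients is (3(n+1)⁴ + (n+1) + 1)/(3n⁴ + n + 1) → 1.
Writing y = (t − 3)², the series in y has radius 1, so |t − 3| < √(1) = 1 and R = 1.
At t = 4: the n-th term does not approach 0; divergence by the term test.
At t = 2: the n-th term does not approach 0; divergence by the term test.

(2, 4)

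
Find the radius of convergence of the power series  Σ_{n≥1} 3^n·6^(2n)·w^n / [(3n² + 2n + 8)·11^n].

R = 11/108

The ratio of consecutive coefficients is [(3n² + 2n + 8)/(3(n+1)² + 2(n+1) + 8)] · 3·36/11 → 108/11.
Hence the series converges for |w| < 1/(108/11) = 11/108, so the radius of convergence is 11/108.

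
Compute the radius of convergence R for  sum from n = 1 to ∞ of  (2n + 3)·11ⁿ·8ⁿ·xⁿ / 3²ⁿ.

R = 9/88

Apply the ratio test: |a_{n+1}| / |a_n| = [(2(n+1) + 3)/(2n + 3)] · 11·8/9, which tends to 88/9 as n → ∞.
Thus R = 1/(88/9) = 9/88.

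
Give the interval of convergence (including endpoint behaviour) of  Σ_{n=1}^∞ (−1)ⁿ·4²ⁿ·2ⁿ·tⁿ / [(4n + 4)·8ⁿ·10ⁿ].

(-5/2, 5/2]

By the ratio test, |a_{n+1}/a_n| = [(4n + 4)/(4(n+1) + 4)] · 16·2/(8·10) → 2/5.
Convergence for |t| · 2/5 < 1, i.e. |t| < 5/2. So R = 5/2.
Endpoint t = 5/2: convergence follows from the alternating series test (terms decrease monotonically to 0).
At t = -5/2: comparison with the harmonic series Σ 1/n shows the series diverges.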